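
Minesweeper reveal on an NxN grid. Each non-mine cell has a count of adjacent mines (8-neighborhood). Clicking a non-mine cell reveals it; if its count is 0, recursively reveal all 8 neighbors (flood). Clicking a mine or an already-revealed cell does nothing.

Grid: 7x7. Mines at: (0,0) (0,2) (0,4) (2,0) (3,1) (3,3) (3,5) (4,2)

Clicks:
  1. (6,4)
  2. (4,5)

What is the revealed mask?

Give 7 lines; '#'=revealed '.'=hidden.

Answer: .......
.......
.......
.......
##.####
#######
#######

Derivation:
Click 1 (6,4) count=0: revealed 20 new [(4,0) (4,1) (4,3) (4,4) (4,5) (4,6) (5,0) (5,1) (5,2) (5,3) (5,4) (5,5) (5,6) (6,0) (6,1) (6,2) (6,3) (6,4) (6,5) (6,6)] -> total=20
Click 2 (4,5) count=1: revealed 0 new [(none)] -> total=20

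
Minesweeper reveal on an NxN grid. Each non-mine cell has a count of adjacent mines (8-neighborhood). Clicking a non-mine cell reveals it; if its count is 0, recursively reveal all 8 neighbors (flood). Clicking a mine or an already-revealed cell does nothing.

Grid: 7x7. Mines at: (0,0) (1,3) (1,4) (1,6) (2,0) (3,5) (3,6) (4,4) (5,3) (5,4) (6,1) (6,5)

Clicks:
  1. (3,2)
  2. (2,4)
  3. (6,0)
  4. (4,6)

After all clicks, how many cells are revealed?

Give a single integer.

Answer: 17

Derivation:
Click 1 (3,2) count=0: revealed 14 new [(2,1) (2,2) (2,3) (3,0) (3,1) (3,2) (3,3) (4,0) (4,1) (4,2) (4,3) (5,0) (5,1) (5,2)] -> total=14
Click 2 (2,4) count=3: revealed 1 new [(2,4)] -> total=15
Click 3 (6,0) count=1: revealed 1 new [(6,0)] -> total=16
Click 4 (4,6) count=2: revealed 1 new [(4,6)] -> total=17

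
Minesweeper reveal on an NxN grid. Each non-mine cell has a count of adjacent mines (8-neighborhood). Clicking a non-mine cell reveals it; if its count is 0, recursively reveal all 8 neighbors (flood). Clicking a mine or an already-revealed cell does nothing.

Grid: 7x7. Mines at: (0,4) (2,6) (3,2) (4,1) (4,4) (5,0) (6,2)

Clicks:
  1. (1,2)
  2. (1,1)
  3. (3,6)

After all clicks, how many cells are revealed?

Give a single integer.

Click 1 (1,2) count=0: revealed 14 new [(0,0) (0,1) (0,2) (0,3) (1,0) (1,1) (1,2) (1,3) (2,0) (2,1) (2,2) (2,3) (3,0) (3,1)] -> total=14
Click 2 (1,1) count=0: revealed 0 new [(none)] -> total=14
Click 3 (3,6) count=1: revealed 1 new [(3,6)] -> total=15

Answer: 15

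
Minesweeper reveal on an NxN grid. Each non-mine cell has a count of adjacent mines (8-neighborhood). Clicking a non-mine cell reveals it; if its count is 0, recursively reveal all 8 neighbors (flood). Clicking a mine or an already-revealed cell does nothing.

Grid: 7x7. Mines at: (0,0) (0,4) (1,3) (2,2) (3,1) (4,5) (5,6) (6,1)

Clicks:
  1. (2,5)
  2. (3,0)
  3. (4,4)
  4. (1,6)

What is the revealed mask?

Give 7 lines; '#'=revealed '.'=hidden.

Click 1 (2,5) count=0: revealed 11 new [(0,5) (0,6) (1,4) (1,5) (1,6) (2,4) (2,5) (2,6) (3,4) (3,5) (3,6)] -> total=11
Click 2 (3,0) count=1: revealed 1 new [(3,0)] -> total=12
Click 3 (4,4) count=1: revealed 1 new [(4,4)] -> total=13
Click 4 (1,6) count=0: revealed 0 new [(none)] -> total=13

Answer: .....##
....###
....###
#...###
....#..
.......
.......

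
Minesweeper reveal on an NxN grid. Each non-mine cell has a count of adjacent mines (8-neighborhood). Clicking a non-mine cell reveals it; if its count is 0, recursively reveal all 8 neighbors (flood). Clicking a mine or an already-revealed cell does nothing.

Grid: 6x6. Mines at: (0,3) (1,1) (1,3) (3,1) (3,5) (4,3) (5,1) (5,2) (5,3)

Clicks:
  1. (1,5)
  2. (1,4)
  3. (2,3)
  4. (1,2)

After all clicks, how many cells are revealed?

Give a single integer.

Answer: 8

Derivation:
Click 1 (1,5) count=0: revealed 6 new [(0,4) (0,5) (1,4) (1,5) (2,4) (2,5)] -> total=6
Click 2 (1,4) count=2: revealed 0 new [(none)] -> total=6
Click 3 (2,3) count=1: revealed 1 new [(2,3)] -> total=7
Click 4 (1,2) count=3: revealed 1 new [(1,2)] -> total=8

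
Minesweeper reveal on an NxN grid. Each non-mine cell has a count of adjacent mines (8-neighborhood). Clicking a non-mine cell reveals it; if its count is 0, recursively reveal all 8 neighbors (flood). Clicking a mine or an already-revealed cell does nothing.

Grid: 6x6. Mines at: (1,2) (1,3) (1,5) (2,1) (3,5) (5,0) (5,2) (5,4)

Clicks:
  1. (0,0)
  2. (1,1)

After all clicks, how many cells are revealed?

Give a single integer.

Answer: 4

Derivation:
Click 1 (0,0) count=0: revealed 4 new [(0,0) (0,1) (1,0) (1,1)] -> total=4
Click 2 (1,1) count=2: revealed 0 new [(none)] -> total=4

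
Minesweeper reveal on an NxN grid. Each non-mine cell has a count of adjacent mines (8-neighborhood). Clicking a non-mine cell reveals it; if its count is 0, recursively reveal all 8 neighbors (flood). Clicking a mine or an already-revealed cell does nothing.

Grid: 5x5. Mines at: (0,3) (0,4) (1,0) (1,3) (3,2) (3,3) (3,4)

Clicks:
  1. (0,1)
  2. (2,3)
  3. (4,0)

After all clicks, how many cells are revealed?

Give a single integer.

Click 1 (0,1) count=1: revealed 1 new [(0,1)] -> total=1
Click 2 (2,3) count=4: revealed 1 new [(2,3)] -> total=2
Click 3 (4,0) count=0: revealed 6 new [(2,0) (2,1) (3,0) (3,1) (4,0) (4,1)] -> total=8

Answer: 8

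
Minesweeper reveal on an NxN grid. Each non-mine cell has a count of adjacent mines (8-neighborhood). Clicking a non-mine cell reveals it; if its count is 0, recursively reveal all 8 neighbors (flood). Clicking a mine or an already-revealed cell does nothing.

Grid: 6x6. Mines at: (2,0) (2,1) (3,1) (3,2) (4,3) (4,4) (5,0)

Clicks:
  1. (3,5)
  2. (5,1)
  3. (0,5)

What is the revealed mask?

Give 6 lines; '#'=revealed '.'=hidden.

Click 1 (3,5) count=1: revealed 1 new [(3,5)] -> total=1
Click 2 (5,1) count=1: revealed 1 new [(5,1)] -> total=2
Click 3 (0,5) count=0: revealed 18 new [(0,0) (0,1) (0,2) (0,3) (0,4) (0,5) (1,0) (1,1) (1,2) (1,3) (1,4) (1,5) (2,2) (2,3) (2,4) (2,5) (3,3) (3,4)] -> total=20

Answer: ######
######
..####
...###
......
.#....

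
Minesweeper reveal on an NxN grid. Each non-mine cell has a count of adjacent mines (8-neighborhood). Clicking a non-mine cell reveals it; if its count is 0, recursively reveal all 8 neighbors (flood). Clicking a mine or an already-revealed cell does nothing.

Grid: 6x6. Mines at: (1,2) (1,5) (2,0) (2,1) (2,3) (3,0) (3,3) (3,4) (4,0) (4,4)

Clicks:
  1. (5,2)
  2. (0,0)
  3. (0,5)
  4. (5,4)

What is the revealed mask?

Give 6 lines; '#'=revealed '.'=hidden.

Click 1 (5,2) count=0: revealed 6 new [(4,1) (4,2) (4,3) (5,1) (5,2) (5,3)] -> total=6
Click 2 (0,0) count=0: revealed 4 new [(0,0) (0,1) (1,0) (1,1)] -> total=10
Click 3 (0,5) count=1: revealed 1 new [(0,5)] -> total=11
Click 4 (5,4) count=1: revealed 1 new [(5,4)] -> total=12

Answer: ##...#
##....
......
......
.###..
.####.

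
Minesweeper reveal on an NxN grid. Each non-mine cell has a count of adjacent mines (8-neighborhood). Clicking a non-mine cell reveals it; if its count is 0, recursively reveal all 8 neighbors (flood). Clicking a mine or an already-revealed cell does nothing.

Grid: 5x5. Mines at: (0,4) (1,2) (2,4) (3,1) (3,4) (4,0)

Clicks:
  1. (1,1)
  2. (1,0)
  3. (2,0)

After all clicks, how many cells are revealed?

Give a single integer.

Click 1 (1,1) count=1: revealed 1 new [(1,1)] -> total=1
Click 2 (1,0) count=0: revealed 5 new [(0,0) (0,1) (1,0) (2,0) (2,1)] -> total=6
Click 3 (2,0) count=1: revealed 0 new [(none)] -> total=6

Answer: 6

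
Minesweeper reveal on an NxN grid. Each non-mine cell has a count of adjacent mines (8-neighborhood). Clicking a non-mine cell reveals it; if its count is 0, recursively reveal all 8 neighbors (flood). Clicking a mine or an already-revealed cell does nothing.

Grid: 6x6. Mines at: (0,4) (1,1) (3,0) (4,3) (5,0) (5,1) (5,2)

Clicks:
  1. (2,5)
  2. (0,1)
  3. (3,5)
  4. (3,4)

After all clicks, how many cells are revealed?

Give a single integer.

Answer: 17

Derivation:
Click 1 (2,5) count=0: revealed 16 new [(1,2) (1,3) (1,4) (1,5) (2,2) (2,3) (2,4) (2,5) (3,2) (3,3) (3,4) (3,5) (4,4) (4,5) (5,4) (5,5)] -> total=16
Click 2 (0,1) count=1: revealed 1 new [(0,1)] -> total=17
Click 3 (3,5) count=0: revealed 0 new [(none)] -> total=17
Click 4 (3,4) count=1: revealed 0 new [(none)] -> total=17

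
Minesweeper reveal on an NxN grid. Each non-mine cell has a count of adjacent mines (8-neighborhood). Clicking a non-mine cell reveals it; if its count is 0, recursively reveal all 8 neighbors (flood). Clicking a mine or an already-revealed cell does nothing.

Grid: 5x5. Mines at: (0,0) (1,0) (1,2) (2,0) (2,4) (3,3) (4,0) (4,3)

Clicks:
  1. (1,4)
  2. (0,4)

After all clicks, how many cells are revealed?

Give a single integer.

Answer: 4

Derivation:
Click 1 (1,4) count=1: revealed 1 new [(1,4)] -> total=1
Click 2 (0,4) count=0: revealed 3 new [(0,3) (0,4) (1,3)] -> total=4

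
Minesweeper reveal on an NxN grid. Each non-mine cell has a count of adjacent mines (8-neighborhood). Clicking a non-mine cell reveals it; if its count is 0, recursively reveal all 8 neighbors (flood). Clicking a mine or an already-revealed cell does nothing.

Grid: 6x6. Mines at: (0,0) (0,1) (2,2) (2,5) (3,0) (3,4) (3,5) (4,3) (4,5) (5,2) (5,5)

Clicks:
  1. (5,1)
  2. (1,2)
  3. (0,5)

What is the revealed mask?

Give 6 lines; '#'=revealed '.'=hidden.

Click 1 (5,1) count=1: revealed 1 new [(5,1)] -> total=1
Click 2 (1,2) count=2: revealed 1 new [(1,2)] -> total=2
Click 3 (0,5) count=0: revealed 7 new [(0,2) (0,3) (0,4) (0,5) (1,3) (1,4) (1,5)] -> total=9

Answer: ..####
..####
......
......
......
.#....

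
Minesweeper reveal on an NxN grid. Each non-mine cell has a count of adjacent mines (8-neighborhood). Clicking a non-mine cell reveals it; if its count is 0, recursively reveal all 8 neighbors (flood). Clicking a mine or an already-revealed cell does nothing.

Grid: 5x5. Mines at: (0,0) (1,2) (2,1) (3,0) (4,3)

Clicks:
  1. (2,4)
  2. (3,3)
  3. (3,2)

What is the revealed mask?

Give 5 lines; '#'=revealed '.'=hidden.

Answer: ...##
...##
...##
..###
.....

Derivation:
Click 1 (2,4) count=0: revealed 8 new [(0,3) (0,4) (1,3) (1,4) (2,3) (2,4) (3,3) (3,4)] -> total=8
Click 2 (3,3) count=1: revealed 0 new [(none)] -> total=8
Click 3 (3,2) count=2: revealed 1 new [(3,2)] -> total=9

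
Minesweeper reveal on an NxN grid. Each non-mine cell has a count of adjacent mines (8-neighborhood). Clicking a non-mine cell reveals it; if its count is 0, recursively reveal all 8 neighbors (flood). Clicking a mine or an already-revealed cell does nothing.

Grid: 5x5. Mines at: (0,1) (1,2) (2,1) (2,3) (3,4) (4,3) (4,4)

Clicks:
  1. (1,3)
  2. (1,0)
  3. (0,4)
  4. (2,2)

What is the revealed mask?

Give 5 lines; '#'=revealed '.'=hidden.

Answer: ...##
#..##
..#..
.....
.....

Derivation:
Click 1 (1,3) count=2: revealed 1 new [(1,3)] -> total=1
Click 2 (1,0) count=2: revealed 1 new [(1,0)] -> total=2
Click 3 (0,4) count=0: revealed 3 new [(0,3) (0,4) (1,4)] -> total=5
Click 4 (2,2) count=3: revealed 1 new [(2,2)] -> total=6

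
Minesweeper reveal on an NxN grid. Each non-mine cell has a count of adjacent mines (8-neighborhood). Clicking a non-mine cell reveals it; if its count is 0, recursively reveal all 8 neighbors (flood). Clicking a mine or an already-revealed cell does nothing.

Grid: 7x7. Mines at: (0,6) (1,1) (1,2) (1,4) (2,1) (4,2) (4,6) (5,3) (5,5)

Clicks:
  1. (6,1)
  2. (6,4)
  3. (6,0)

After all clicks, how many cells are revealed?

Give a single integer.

Click 1 (6,1) count=0: revealed 10 new [(3,0) (3,1) (4,0) (4,1) (5,0) (5,1) (5,2) (6,0) (6,1) (6,2)] -> total=10
Click 2 (6,4) count=2: revealed 1 new [(6,4)] -> total=11
Click 3 (6,0) count=0: revealed 0 new [(none)] -> total=11

Answer: 11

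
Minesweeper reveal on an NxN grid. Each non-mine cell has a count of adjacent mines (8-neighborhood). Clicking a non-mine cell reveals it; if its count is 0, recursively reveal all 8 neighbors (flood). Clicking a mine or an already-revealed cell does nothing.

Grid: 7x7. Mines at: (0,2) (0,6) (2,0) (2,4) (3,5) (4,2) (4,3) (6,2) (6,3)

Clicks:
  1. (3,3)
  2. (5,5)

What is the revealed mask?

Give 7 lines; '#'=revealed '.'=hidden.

Answer: .......
.......
.......
...#...
....###
....###
....###

Derivation:
Click 1 (3,3) count=3: revealed 1 new [(3,3)] -> total=1
Click 2 (5,5) count=0: revealed 9 new [(4,4) (4,5) (4,6) (5,4) (5,5) (5,6) (6,4) (6,5) (6,6)] -> total=10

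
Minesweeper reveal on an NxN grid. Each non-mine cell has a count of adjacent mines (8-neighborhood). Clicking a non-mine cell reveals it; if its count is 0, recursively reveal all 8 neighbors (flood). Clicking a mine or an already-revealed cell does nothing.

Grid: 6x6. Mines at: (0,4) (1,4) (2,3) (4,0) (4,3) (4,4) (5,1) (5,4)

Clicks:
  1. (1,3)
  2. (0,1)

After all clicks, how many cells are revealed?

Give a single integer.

Click 1 (1,3) count=3: revealed 1 new [(1,3)] -> total=1
Click 2 (0,1) count=0: revealed 13 new [(0,0) (0,1) (0,2) (0,3) (1,0) (1,1) (1,2) (2,0) (2,1) (2,2) (3,0) (3,1) (3,2)] -> total=14

Answer: 14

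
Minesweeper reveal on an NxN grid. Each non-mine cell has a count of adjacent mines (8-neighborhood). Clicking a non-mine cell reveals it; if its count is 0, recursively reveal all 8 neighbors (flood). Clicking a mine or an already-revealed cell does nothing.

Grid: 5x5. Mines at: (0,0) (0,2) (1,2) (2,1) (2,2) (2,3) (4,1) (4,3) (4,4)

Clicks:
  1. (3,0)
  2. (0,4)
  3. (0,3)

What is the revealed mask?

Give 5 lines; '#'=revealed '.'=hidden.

Answer: ...##
...##
.....
#....
.....

Derivation:
Click 1 (3,0) count=2: revealed 1 new [(3,0)] -> total=1
Click 2 (0,4) count=0: revealed 4 new [(0,3) (0,4) (1,3) (1,4)] -> total=5
Click 3 (0,3) count=2: revealed 0 new [(none)] -> total=5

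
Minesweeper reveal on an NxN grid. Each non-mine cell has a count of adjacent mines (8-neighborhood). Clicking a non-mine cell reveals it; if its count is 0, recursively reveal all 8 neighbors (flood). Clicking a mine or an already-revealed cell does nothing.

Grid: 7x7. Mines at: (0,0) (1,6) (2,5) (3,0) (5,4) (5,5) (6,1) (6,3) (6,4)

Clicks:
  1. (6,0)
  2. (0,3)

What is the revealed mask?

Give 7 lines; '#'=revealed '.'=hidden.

Answer: .#####.
.#####.
.####..
.####..
.####..
.###...
#......

Derivation:
Click 1 (6,0) count=1: revealed 1 new [(6,0)] -> total=1
Click 2 (0,3) count=0: revealed 25 new [(0,1) (0,2) (0,3) (0,4) (0,5) (1,1) (1,2) (1,3) (1,4) (1,5) (2,1) (2,2) (2,3) (2,4) (3,1) (3,2) (3,3) (3,4) (4,1) (4,2) (4,3) (4,4) (5,1) (5,2) (5,3)] -> total=26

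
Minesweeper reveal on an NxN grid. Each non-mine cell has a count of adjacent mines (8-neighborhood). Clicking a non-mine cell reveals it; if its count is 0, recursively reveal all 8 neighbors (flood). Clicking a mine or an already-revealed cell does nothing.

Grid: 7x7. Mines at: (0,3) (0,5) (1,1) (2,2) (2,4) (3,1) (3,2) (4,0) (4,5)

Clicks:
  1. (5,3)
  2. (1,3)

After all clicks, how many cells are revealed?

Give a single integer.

Answer: 19

Derivation:
Click 1 (5,3) count=0: revealed 18 new [(4,1) (4,2) (4,3) (4,4) (5,0) (5,1) (5,2) (5,3) (5,4) (5,5) (5,6) (6,0) (6,1) (6,2) (6,3) (6,4) (6,5) (6,6)] -> total=18
Click 2 (1,3) count=3: revealed 1 new [(1,3)] -> total=19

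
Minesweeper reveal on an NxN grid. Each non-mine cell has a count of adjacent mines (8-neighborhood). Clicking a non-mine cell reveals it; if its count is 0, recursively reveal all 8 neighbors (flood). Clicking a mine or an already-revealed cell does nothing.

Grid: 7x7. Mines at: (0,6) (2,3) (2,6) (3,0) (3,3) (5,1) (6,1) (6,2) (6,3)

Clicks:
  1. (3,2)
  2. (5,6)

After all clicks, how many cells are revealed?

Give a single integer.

Answer: 13

Derivation:
Click 1 (3,2) count=2: revealed 1 new [(3,2)] -> total=1
Click 2 (5,6) count=0: revealed 12 new [(3,4) (3,5) (3,6) (4,4) (4,5) (4,6) (5,4) (5,5) (5,6) (6,4) (6,5) (6,6)] -> total=13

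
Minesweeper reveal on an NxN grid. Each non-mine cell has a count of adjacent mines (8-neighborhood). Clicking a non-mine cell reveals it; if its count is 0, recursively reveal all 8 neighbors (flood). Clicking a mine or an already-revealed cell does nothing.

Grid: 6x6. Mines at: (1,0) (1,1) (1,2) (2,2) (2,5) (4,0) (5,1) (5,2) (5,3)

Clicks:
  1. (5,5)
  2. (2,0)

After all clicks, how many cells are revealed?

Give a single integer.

Answer: 7

Derivation:
Click 1 (5,5) count=0: revealed 6 new [(3,4) (3,5) (4,4) (4,5) (5,4) (5,5)] -> total=6
Click 2 (2,0) count=2: revealed 1 new [(2,0)] -> total=7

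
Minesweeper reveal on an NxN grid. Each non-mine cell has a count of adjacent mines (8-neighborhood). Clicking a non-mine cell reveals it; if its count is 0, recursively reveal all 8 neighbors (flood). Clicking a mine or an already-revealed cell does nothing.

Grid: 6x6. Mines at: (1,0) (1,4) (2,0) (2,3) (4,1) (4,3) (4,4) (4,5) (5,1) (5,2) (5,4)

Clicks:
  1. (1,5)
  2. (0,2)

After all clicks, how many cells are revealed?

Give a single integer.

Answer: 7

Derivation:
Click 1 (1,5) count=1: revealed 1 new [(1,5)] -> total=1
Click 2 (0,2) count=0: revealed 6 new [(0,1) (0,2) (0,3) (1,1) (1,2) (1,3)] -> total=7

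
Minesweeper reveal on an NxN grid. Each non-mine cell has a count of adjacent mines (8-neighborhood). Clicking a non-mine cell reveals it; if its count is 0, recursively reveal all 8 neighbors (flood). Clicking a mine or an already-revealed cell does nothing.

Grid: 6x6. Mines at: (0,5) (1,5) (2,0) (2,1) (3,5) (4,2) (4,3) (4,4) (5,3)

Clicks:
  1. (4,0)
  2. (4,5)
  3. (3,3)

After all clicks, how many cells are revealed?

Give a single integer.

Click 1 (4,0) count=0: revealed 6 new [(3,0) (3,1) (4,0) (4,1) (5,0) (5,1)] -> total=6
Click 2 (4,5) count=2: revealed 1 new [(4,5)] -> total=7
Click 3 (3,3) count=3: revealed 1 new [(3,3)] -> total=8

Answer: 8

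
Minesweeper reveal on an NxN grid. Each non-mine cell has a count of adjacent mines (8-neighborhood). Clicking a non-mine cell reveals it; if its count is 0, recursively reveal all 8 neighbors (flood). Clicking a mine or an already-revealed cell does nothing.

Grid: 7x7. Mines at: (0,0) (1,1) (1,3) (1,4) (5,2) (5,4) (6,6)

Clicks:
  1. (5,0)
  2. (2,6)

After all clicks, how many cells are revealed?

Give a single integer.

Answer: 31

Derivation:
Click 1 (5,0) count=0: revealed 31 new [(0,5) (0,6) (1,5) (1,6) (2,0) (2,1) (2,2) (2,3) (2,4) (2,5) (2,6) (3,0) (3,1) (3,2) (3,3) (3,4) (3,5) (3,6) (4,0) (4,1) (4,2) (4,3) (4,4) (4,5) (4,6) (5,0) (5,1) (5,5) (5,6) (6,0) (6,1)] -> total=31
Click 2 (2,6) count=0: revealed 0 new [(none)] -> total=31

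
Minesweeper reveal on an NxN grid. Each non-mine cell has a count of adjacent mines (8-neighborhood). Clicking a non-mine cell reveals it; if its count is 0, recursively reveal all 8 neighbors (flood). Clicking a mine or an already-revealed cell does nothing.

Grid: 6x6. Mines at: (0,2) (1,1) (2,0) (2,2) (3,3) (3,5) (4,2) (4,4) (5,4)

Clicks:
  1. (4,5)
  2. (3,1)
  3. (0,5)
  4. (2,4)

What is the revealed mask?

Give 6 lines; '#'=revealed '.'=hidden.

Click 1 (4,5) count=3: revealed 1 new [(4,5)] -> total=1
Click 2 (3,1) count=3: revealed 1 new [(3,1)] -> total=2
Click 3 (0,5) count=0: revealed 9 new [(0,3) (0,4) (0,5) (1,3) (1,4) (1,5) (2,3) (2,4) (2,5)] -> total=11
Click 4 (2,4) count=2: revealed 0 new [(none)] -> total=11

Answer: ...###
...###
...###
.#....
.....#
......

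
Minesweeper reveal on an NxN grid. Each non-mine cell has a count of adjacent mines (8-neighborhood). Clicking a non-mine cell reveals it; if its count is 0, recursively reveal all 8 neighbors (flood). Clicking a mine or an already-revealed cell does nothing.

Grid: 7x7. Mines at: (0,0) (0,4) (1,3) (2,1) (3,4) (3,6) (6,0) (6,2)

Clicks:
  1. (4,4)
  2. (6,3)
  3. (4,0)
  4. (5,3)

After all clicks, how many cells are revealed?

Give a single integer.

Answer: 14

Derivation:
Click 1 (4,4) count=1: revealed 1 new [(4,4)] -> total=1
Click 2 (6,3) count=1: revealed 1 new [(6,3)] -> total=2
Click 3 (4,0) count=0: revealed 12 new [(3,0) (3,1) (3,2) (3,3) (4,0) (4,1) (4,2) (4,3) (5,0) (5,1) (5,2) (5,3)] -> total=14
Click 4 (5,3) count=1: revealed 0 new [(none)] -> total=14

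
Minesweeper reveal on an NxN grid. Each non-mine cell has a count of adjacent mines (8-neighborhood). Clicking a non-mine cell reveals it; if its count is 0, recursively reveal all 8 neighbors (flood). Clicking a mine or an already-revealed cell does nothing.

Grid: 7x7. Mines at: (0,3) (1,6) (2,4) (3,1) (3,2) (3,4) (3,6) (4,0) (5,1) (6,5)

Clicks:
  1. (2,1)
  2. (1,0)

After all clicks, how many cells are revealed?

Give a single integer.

Answer: 9

Derivation:
Click 1 (2,1) count=2: revealed 1 new [(2,1)] -> total=1
Click 2 (1,0) count=0: revealed 8 new [(0,0) (0,1) (0,2) (1,0) (1,1) (1,2) (2,0) (2,2)] -> total=9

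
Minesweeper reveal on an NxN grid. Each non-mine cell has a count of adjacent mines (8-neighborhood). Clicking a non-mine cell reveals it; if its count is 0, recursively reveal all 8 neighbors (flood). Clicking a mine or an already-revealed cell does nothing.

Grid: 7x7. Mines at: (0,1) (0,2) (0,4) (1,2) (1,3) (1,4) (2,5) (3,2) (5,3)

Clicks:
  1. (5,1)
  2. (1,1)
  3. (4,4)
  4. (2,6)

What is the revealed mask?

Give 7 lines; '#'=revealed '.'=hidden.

Answer: .......
##.....
##....#
##.....
###.#..
###....
###....

Derivation:
Click 1 (5,1) count=0: revealed 15 new [(1,0) (1,1) (2,0) (2,1) (3,0) (3,1) (4,0) (4,1) (4,2) (5,0) (5,1) (5,2) (6,0) (6,1) (6,2)] -> total=15
Click 2 (1,1) count=3: revealed 0 new [(none)] -> total=15
Click 3 (4,4) count=1: revealed 1 new [(4,4)] -> total=16
Click 4 (2,6) count=1: revealed 1 new [(2,6)] -> total=17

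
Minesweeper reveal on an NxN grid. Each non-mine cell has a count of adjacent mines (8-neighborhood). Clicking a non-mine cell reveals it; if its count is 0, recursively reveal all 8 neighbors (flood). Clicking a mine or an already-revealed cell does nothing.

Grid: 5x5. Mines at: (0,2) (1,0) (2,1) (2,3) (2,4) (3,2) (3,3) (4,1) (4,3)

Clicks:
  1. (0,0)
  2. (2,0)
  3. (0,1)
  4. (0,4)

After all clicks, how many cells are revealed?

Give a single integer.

Click 1 (0,0) count=1: revealed 1 new [(0,0)] -> total=1
Click 2 (2,0) count=2: revealed 1 new [(2,0)] -> total=2
Click 3 (0,1) count=2: revealed 1 new [(0,1)] -> total=3
Click 4 (0,4) count=0: revealed 4 new [(0,3) (0,4) (1,3) (1,4)] -> total=7

Answer: 7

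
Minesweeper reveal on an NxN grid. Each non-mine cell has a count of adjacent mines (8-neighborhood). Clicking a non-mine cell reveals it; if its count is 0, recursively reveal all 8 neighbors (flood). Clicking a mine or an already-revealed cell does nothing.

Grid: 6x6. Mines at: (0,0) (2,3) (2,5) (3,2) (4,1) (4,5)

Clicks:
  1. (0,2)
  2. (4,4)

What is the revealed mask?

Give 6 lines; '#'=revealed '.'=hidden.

Click 1 (0,2) count=0: revealed 10 new [(0,1) (0,2) (0,3) (0,4) (0,5) (1,1) (1,2) (1,3) (1,4) (1,5)] -> total=10
Click 2 (4,4) count=1: revealed 1 new [(4,4)] -> total=11

Answer: .#####
.#####
......
......
....#.
......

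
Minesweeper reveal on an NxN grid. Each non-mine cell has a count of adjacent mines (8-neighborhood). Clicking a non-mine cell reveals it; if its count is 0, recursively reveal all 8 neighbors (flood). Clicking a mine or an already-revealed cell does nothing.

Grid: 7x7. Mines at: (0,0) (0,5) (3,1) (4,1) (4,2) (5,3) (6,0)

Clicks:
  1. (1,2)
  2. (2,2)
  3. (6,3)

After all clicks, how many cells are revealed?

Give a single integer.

Click 1 (1,2) count=0: revealed 31 new [(0,1) (0,2) (0,3) (0,4) (1,1) (1,2) (1,3) (1,4) (1,5) (1,6) (2,1) (2,2) (2,3) (2,4) (2,5) (2,6) (3,2) (3,3) (3,4) (3,5) (3,6) (4,3) (4,4) (4,5) (4,6) (5,4) (5,5) (5,6) (6,4) (6,5) (6,6)] -> total=31
Click 2 (2,2) count=1: revealed 0 new [(none)] -> total=31
Click 3 (6,3) count=1: revealed 1 new [(6,3)] -> total=32

Answer: 32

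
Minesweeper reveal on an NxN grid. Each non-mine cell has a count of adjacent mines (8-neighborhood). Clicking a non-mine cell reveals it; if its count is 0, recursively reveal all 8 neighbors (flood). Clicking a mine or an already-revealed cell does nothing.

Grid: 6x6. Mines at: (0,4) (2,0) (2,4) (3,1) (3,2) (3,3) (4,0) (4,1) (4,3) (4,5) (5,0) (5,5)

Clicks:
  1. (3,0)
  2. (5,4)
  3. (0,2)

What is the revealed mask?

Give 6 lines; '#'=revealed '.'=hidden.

Click 1 (3,0) count=4: revealed 1 new [(3,0)] -> total=1
Click 2 (5,4) count=3: revealed 1 new [(5,4)] -> total=2
Click 3 (0,2) count=0: revealed 11 new [(0,0) (0,1) (0,2) (0,3) (1,0) (1,1) (1,2) (1,3) (2,1) (2,2) (2,3)] -> total=13

Answer: ####..
####..
.###..
#.....
......
....#.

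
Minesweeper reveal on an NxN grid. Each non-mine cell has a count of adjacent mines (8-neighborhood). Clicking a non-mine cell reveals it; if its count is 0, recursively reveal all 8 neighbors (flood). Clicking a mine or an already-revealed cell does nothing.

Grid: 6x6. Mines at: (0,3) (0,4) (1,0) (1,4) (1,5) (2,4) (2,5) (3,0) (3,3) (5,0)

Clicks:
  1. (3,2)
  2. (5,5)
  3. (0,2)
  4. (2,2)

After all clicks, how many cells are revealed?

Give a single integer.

Answer: 15

Derivation:
Click 1 (3,2) count=1: revealed 1 new [(3,2)] -> total=1
Click 2 (5,5) count=0: revealed 12 new [(3,4) (3,5) (4,1) (4,2) (4,3) (4,4) (4,5) (5,1) (5,2) (5,3) (5,4) (5,5)] -> total=13
Click 3 (0,2) count=1: revealed 1 new [(0,2)] -> total=14
Click 4 (2,2) count=1: revealed 1 new [(2,2)] -> total=15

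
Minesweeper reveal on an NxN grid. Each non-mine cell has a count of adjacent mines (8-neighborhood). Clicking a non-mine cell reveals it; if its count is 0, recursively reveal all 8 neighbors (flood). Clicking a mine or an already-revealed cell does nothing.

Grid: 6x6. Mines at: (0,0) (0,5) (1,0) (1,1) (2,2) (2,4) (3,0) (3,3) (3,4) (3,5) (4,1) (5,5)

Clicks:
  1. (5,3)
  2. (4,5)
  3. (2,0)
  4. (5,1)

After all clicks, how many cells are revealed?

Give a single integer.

Click 1 (5,3) count=0: revealed 6 new [(4,2) (4,3) (4,4) (5,2) (5,3) (5,4)] -> total=6
Click 2 (4,5) count=3: revealed 1 new [(4,5)] -> total=7
Click 3 (2,0) count=3: revealed 1 new [(2,0)] -> total=8
Click 4 (5,1) count=1: revealed 1 new [(5,1)] -> total=9

Answer: 9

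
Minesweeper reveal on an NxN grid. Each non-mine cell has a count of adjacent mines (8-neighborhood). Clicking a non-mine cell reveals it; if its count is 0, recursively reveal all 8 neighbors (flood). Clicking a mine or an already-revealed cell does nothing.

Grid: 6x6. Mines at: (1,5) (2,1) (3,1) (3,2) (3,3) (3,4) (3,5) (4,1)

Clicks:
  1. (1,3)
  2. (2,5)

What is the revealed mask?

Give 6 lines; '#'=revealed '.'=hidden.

Click 1 (1,3) count=0: revealed 13 new [(0,0) (0,1) (0,2) (0,3) (0,4) (1,0) (1,1) (1,2) (1,3) (1,4) (2,2) (2,3) (2,4)] -> total=13
Click 2 (2,5) count=3: revealed 1 new [(2,5)] -> total=14

Answer: #####.
#####.
..####
......
......
......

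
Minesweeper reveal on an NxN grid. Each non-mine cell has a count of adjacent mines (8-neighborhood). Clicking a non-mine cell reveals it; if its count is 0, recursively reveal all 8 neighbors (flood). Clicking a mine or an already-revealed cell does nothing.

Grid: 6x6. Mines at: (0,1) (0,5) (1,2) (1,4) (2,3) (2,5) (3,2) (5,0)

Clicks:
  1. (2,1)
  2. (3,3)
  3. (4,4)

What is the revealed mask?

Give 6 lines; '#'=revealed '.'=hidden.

Answer: ......
......
.#....
...###
.#####
.#####

Derivation:
Click 1 (2,1) count=2: revealed 1 new [(2,1)] -> total=1
Click 2 (3,3) count=2: revealed 1 new [(3,3)] -> total=2
Click 3 (4,4) count=0: revealed 12 new [(3,4) (3,5) (4,1) (4,2) (4,3) (4,4) (4,5) (5,1) (5,2) (5,3) (5,4) (5,5)] -> total=14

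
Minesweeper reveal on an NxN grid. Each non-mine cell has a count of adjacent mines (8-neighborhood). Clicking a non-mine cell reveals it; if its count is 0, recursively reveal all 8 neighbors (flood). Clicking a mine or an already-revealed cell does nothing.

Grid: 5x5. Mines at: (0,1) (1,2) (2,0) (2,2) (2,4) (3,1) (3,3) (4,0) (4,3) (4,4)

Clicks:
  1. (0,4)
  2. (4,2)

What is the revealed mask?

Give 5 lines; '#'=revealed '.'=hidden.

Answer: ...##
...##
.....
.....
..#..

Derivation:
Click 1 (0,4) count=0: revealed 4 new [(0,3) (0,4) (1,3) (1,4)] -> total=4
Click 2 (4,2) count=3: revealed 1 new [(4,2)] -> total=5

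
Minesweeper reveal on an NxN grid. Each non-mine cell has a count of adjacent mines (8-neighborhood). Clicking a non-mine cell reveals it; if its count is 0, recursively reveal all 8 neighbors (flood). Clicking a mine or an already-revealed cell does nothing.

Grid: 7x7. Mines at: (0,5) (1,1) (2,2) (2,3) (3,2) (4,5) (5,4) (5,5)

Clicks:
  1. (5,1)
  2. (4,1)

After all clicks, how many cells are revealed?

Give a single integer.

Answer: 16

Derivation:
Click 1 (5,1) count=0: revealed 16 new [(2,0) (2,1) (3,0) (3,1) (4,0) (4,1) (4,2) (4,3) (5,0) (5,1) (5,2) (5,3) (6,0) (6,1) (6,2) (6,3)] -> total=16
Click 2 (4,1) count=1: revealed 0 new [(none)] -> total=16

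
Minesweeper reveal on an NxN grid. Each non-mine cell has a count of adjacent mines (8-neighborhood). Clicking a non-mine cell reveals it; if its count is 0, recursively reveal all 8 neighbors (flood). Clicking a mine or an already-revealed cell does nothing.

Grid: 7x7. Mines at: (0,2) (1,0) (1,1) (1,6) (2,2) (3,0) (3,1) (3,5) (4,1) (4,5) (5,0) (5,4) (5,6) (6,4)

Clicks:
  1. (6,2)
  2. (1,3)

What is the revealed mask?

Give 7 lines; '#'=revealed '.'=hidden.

Click 1 (6,2) count=0: revealed 6 new [(5,1) (5,2) (5,3) (6,1) (6,2) (6,3)] -> total=6
Click 2 (1,3) count=2: revealed 1 new [(1,3)] -> total=7

Answer: .......
...#...
.......
.......
.......
.###...
.###...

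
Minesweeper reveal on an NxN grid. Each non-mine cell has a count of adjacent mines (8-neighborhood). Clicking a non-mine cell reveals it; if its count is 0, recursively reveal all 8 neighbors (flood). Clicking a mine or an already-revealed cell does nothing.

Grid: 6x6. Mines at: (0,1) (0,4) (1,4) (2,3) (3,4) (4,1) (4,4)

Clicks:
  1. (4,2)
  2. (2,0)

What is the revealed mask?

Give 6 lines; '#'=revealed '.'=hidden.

Answer: ......
###...
###...
###...
..#...
......

Derivation:
Click 1 (4,2) count=1: revealed 1 new [(4,2)] -> total=1
Click 2 (2,0) count=0: revealed 9 new [(1,0) (1,1) (1,2) (2,0) (2,1) (2,2) (3,0) (3,1) (3,2)] -> total=10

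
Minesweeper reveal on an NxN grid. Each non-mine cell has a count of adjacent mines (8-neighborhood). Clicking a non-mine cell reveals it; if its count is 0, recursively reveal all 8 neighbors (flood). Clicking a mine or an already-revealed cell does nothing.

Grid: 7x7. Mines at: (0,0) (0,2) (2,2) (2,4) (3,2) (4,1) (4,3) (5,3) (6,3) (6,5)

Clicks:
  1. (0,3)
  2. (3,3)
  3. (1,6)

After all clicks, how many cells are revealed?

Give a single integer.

Click 1 (0,3) count=1: revealed 1 new [(0,3)] -> total=1
Click 2 (3,3) count=4: revealed 1 new [(3,3)] -> total=2
Click 3 (1,6) count=0: revealed 18 new [(0,4) (0,5) (0,6) (1,3) (1,4) (1,5) (1,6) (2,5) (2,6) (3,4) (3,5) (3,6) (4,4) (4,5) (4,6) (5,4) (5,5) (5,6)] -> total=20

Answer: 20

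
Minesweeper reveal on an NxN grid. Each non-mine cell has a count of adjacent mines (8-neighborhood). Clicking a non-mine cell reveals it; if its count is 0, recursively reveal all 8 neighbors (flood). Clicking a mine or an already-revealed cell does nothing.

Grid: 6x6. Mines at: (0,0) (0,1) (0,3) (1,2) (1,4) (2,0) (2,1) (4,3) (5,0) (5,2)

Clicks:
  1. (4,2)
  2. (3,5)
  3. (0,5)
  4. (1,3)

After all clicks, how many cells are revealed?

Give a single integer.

Click 1 (4,2) count=2: revealed 1 new [(4,2)] -> total=1
Click 2 (3,5) count=0: revealed 8 new [(2,4) (2,5) (3,4) (3,5) (4,4) (4,5) (5,4) (5,5)] -> total=9
Click 3 (0,5) count=1: revealed 1 new [(0,5)] -> total=10
Click 4 (1,3) count=3: revealed 1 new [(1,3)] -> total=11

Answer: 11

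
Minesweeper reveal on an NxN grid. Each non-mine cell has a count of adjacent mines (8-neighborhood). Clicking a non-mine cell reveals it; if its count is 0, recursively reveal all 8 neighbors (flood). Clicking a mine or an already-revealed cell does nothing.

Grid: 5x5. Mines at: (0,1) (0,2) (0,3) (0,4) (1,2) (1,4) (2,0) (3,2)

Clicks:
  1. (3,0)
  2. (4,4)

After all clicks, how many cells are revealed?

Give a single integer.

Click 1 (3,0) count=1: revealed 1 new [(3,0)] -> total=1
Click 2 (4,4) count=0: revealed 6 new [(2,3) (2,4) (3,3) (3,4) (4,3) (4,4)] -> total=7

Answer: 7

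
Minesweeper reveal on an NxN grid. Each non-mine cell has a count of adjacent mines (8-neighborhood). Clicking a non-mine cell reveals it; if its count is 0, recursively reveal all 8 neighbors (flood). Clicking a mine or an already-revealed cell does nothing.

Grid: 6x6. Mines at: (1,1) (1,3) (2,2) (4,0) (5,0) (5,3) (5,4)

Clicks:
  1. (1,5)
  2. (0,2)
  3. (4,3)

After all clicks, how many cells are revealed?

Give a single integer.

Click 1 (1,5) count=0: revealed 13 new [(0,4) (0,5) (1,4) (1,5) (2,3) (2,4) (2,5) (3,3) (3,4) (3,5) (4,3) (4,4) (4,5)] -> total=13
Click 2 (0,2) count=2: revealed 1 new [(0,2)] -> total=14
Click 3 (4,3) count=2: revealed 0 new [(none)] -> total=14

Answer: 14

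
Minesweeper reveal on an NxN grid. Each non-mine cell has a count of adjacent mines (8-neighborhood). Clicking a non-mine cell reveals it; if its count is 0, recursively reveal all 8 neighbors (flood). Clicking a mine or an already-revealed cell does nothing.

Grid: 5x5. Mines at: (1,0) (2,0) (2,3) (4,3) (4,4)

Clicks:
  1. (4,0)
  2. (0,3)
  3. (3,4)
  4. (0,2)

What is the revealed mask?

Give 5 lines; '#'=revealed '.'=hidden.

Click 1 (4,0) count=0: revealed 6 new [(3,0) (3,1) (3,2) (4,0) (4,1) (4,2)] -> total=6
Click 2 (0,3) count=0: revealed 8 new [(0,1) (0,2) (0,3) (0,4) (1,1) (1,2) (1,3) (1,4)] -> total=14
Click 3 (3,4) count=3: revealed 1 new [(3,4)] -> total=15
Click 4 (0,2) count=0: revealed 0 new [(none)] -> total=15

Answer: .####
.####
.....
###.#
###..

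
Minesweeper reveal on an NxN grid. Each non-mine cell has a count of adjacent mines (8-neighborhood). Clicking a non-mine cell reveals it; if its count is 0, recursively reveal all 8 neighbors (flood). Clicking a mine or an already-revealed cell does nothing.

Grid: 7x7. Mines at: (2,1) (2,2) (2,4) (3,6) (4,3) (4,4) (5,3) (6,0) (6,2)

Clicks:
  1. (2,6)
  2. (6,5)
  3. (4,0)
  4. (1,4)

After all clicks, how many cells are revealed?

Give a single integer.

Click 1 (2,6) count=1: revealed 1 new [(2,6)] -> total=1
Click 2 (6,5) count=0: revealed 8 new [(4,5) (4,6) (5,4) (5,5) (5,6) (6,4) (6,5) (6,6)] -> total=9
Click 3 (4,0) count=0: revealed 9 new [(3,0) (3,1) (3,2) (4,0) (4,1) (4,2) (5,0) (5,1) (5,2)] -> total=18
Click 4 (1,4) count=1: revealed 1 new [(1,4)] -> total=19

Answer: 19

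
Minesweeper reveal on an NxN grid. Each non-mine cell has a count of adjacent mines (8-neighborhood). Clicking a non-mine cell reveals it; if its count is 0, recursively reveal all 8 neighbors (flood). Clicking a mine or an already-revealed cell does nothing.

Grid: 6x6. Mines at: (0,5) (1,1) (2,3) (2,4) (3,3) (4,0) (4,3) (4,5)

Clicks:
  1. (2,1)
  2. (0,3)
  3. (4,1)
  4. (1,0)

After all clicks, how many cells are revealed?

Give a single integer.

Click 1 (2,1) count=1: revealed 1 new [(2,1)] -> total=1
Click 2 (0,3) count=0: revealed 6 new [(0,2) (0,3) (0,4) (1,2) (1,3) (1,4)] -> total=7
Click 3 (4,1) count=1: revealed 1 new [(4,1)] -> total=8
Click 4 (1,0) count=1: revealed 1 new [(1,0)] -> total=9

Answer: 9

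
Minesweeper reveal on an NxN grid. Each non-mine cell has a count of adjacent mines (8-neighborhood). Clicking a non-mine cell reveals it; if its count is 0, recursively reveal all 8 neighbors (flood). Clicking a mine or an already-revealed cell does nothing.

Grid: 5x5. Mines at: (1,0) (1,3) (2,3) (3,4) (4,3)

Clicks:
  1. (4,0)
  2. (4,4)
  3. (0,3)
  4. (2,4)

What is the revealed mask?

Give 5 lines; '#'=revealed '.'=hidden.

Answer: ...#.
.....
###.#
###..
###.#

Derivation:
Click 1 (4,0) count=0: revealed 9 new [(2,0) (2,1) (2,2) (3,0) (3,1) (3,2) (4,0) (4,1) (4,2)] -> total=9
Click 2 (4,4) count=2: revealed 1 new [(4,4)] -> total=10
Click 3 (0,3) count=1: revealed 1 new [(0,3)] -> total=11
Click 4 (2,4) count=3: revealed 1 new [(2,4)] -> total=12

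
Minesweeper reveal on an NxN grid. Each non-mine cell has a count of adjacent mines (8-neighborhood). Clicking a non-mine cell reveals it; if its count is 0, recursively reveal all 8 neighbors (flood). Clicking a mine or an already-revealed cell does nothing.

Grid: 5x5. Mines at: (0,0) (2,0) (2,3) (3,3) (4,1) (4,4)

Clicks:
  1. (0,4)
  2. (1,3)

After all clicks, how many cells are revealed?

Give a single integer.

Answer: 8

Derivation:
Click 1 (0,4) count=0: revealed 8 new [(0,1) (0,2) (0,3) (0,4) (1,1) (1,2) (1,3) (1,4)] -> total=8
Click 2 (1,3) count=1: revealed 0 new [(none)] -> total=8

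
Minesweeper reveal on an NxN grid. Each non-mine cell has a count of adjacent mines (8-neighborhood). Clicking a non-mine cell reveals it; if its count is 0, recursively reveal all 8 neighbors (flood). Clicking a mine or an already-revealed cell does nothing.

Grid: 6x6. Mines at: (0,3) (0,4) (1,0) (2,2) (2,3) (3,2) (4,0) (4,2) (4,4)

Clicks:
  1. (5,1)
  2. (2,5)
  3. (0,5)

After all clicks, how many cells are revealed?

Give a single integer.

Click 1 (5,1) count=2: revealed 1 new [(5,1)] -> total=1
Click 2 (2,5) count=0: revealed 6 new [(1,4) (1,5) (2,4) (2,5) (3,4) (3,5)] -> total=7
Click 3 (0,5) count=1: revealed 1 new [(0,5)] -> total=8

Answer: 8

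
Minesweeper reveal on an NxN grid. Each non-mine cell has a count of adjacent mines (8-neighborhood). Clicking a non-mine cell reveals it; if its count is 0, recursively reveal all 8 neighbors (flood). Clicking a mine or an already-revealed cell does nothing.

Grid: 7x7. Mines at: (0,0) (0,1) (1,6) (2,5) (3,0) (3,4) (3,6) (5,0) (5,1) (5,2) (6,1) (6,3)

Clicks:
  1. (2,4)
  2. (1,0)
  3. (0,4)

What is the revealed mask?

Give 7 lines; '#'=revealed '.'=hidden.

Answer: ..####.
######.
.####..
.###...
.###...
.......
.......

Derivation:
Click 1 (2,4) count=2: revealed 1 new [(2,4)] -> total=1
Click 2 (1,0) count=2: revealed 1 new [(1,0)] -> total=2
Click 3 (0,4) count=0: revealed 18 new [(0,2) (0,3) (0,4) (0,5) (1,1) (1,2) (1,3) (1,4) (1,5) (2,1) (2,2) (2,3) (3,1) (3,2) (3,3) (4,1) (4,2) (4,3)] -> total=20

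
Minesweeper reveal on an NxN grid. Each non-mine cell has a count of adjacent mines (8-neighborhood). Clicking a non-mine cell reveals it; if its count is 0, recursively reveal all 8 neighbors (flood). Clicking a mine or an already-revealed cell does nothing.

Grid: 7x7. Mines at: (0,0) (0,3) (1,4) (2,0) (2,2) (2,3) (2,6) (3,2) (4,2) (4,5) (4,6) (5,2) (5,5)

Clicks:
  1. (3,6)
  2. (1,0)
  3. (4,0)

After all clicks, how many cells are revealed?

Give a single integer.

Click 1 (3,6) count=3: revealed 1 new [(3,6)] -> total=1
Click 2 (1,0) count=2: revealed 1 new [(1,0)] -> total=2
Click 3 (4,0) count=0: revealed 8 new [(3,0) (3,1) (4,0) (4,1) (5,0) (5,1) (6,0) (6,1)] -> total=10

Answer: 10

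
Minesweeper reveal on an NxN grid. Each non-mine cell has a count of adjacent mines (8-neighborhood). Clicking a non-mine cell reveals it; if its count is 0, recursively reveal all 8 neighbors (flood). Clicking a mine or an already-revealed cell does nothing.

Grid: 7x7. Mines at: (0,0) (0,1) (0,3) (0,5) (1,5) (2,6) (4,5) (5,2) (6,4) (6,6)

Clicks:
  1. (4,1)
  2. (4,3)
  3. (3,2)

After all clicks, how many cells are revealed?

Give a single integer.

Click 1 (4,1) count=1: revealed 1 new [(4,1)] -> total=1
Click 2 (4,3) count=1: revealed 1 new [(4,3)] -> total=2
Click 3 (3,2) count=0: revealed 22 new [(1,0) (1,1) (1,2) (1,3) (1,4) (2,0) (2,1) (2,2) (2,3) (2,4) (3,0) (3,1) (3,2) (3,3) (3,4) (4,0) (4,2) (4,4) (5,0) (5,1) (6,0) (6,1)] -> total=24

Answer: 24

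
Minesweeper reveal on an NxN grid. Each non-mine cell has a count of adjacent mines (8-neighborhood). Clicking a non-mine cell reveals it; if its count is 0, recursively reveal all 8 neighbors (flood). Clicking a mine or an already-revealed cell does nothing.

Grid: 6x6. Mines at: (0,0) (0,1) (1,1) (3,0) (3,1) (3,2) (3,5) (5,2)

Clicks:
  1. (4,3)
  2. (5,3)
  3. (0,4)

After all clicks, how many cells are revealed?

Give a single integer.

Click 1 (4,3) count=2: revealed 1 new [(4,3)] -> total=1
Click 2 (5,3) count=1: revealed 1 new [(5,3)] -> total=2
Click 3 (0,4) count=0: revealed 12 new [(0,2) (0,3) (0,4) (0,5) (1,2) (1,3) (1,4) (1,5) (2,2) (2,3) (2,4) (2,5)] -> total=14

Answer: 14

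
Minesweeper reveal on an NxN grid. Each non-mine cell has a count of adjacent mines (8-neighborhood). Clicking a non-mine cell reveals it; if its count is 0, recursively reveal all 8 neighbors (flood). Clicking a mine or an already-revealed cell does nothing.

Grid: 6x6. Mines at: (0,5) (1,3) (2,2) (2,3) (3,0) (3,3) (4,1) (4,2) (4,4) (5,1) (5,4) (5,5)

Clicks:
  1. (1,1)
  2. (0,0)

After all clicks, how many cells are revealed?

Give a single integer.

Answer: 8

Derivation:
Click 1 (1,1) count=1: revealed 1 new [(1,1)] -> total=1
Click 2 (0,0) count=0: revealed 7 new [(0,0) (0,1) (0,2) (1,0) (1,2) (2,0) (2,1)] -> total=8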